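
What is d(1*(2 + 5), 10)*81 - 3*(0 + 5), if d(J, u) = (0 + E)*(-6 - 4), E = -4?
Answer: 3225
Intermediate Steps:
d(J, u) = 40 (d(J, u) = (0 - 4)*(-6 - 4) = -4*(-10) = 40)
d(1*(2 + 5), 10)*81 - 3*(0 + 5) = 40*81 - 3*(0 + 5) = 3240 - 3*5 = 3240 - 15 = 3225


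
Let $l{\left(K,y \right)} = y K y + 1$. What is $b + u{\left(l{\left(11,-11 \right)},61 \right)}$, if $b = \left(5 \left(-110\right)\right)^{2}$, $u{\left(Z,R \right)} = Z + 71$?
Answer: $303903$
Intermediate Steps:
$l{\left(K,y \right)} = 1 + K y^{2}$ ($l{\left(K,y \right)} = K y y + 1 = K y^{2} + 1 = 1 + K y^{2}$)
$u{\left(Z,R \right)} = 71 + Z$
$b = 302500$ ($b = \left(-550\right)^{2} = 302500$)
$b + u{\left(l{\left(11,-11 \right)},61 \right)} = 302500 + \left(71 + \left(1 + 11 \left(-11\right)^{2}\right)\right) = 302500 + \left(71 + \left(1 + 11 \cdot 121\right)\right) = 302500 + \left(71 + \left(1 + 1331\right)\right) = 302500 + \left(71 + 1332\right) = 302500 + 1403 = 303903$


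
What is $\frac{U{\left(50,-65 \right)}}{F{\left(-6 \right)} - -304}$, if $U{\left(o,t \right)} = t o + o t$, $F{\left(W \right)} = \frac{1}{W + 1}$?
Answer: $- \frac{32500}{1519} \approx -21.396$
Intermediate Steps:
$F{\left(W \right)} = \frac{1}{1 + W}$
$U{\left(o,t \right)} = 2 o t$ ($U{\left(o,t \right)} = o t + o t = 2 o t$)
$\frac{U{\left(50,-65 \right)}}{F{\left(-6 \right)} - -304} = \frac{2 \cdot 50 \left(-65\right)}{\frac{1}{1 - 6} - -304} = - \frac{6500}{\frac{1}{-5} + 304} = - \frac{6500}{- \frac{1}{5} + 304} = - \frac{6500}{\frac{1519}{5}} = \left(-6500\right) \frac{5}{1519} = - \frac{32500}{1519}$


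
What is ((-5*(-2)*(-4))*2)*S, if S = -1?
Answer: 80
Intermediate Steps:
((-5*(-2)*(-4))*2)*S = ((-5*(-2)*(-4))*2)*(-1) = ((10*(-4))*2)*(-1) = -40*2*(-1) = -80*(-1) = 80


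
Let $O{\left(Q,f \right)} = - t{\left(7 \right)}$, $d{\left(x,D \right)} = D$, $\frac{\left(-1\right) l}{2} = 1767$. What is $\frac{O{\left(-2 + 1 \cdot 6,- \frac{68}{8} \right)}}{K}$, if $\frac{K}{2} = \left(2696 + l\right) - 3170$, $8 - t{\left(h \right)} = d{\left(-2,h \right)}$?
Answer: $\frac{1}{8016} \approx 0.00012475$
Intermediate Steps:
$l = -3534$ ($l = \left(-2\right) 1767 = -3534$)
$t{\left(h \right)} = 8 - h$
$O{\left(Q,f \right)} = -1$ ($O{\left(Q,f \right)} = - (8 - 7) = \left(-1\right) 1 = -1$)
$K = -8016$ ($K = 2 \left(\left(2696 - 3534\right) - 3170\right) = 2 \left(-838 - 3170\right) = 2 \left(-4008\right) = -8016$)
$\frac{O{\left(-2 + 1 \cdot 6,- \frac{68}{8} \right)}}{K} = - \frac{1}{-8016} = \left(-1\right) \left(- \frac{1}{8016}\right) = \frac{1}{8016}$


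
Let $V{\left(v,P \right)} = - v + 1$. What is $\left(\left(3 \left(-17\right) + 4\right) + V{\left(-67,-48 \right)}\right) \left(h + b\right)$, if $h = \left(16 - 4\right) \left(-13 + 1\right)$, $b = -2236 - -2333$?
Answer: $-987$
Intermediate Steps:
$V{\left(v,P \right)} = 1 - v$
$b = 97$ ($b = -2236 + 2333 = 97$)
$h = -144$ ($h = 12 \left(-12\right) = -144$)
$\left(\left(3 \left(-17\right) + 4\right) + V{\left(-67,-48 \right)}\right) \left(h + b\right) = \left(\left(3 \left(-17\right) + 4\right) + \left(1 - -67\right)\right) \left(-144 + 97\right) = \left(\left(-51 + 4\right) + \left(1 + 67\right)\right) \left(-47\right) = \left(-47 + 68\right) \left(-47\right) = 21 \left(-47\right) = -987$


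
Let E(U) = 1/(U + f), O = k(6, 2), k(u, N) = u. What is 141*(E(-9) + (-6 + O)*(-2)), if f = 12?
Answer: 47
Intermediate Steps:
O = 6
E(U) = 1/(12 + U) (E(U) = 1/(U + 12) = 1/(12 + U))
141*(E(-9) + (-6 + O)*(-2)) = 141*(1/(12 - 9) + (-6 + 6)*(-2)) = 141*(1/3 + 0*(-2)) = 141*(1/3 + 0) = 141*(1/3) = 47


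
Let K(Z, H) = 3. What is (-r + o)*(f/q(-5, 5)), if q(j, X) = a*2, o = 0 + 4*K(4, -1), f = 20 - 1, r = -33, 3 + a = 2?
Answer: -855/2 ≈ -427.50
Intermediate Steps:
a = -1 (a = -3 + 2 = -1)
f = 19
o = 12 (o = 0 + 4*3 = 0 + 12 = 12)
q(j, X) = -2 (q(j, X) = -1*2 = -2)
(-r + o)*(f/q(-5, 5)) = (-1*(-33) + 12)*(19/(-2)) = (33 + 12)*(19*(-1/2)) = 45*(-19/2) = -855/2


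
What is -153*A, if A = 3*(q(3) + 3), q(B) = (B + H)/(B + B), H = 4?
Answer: -3825/2 ≈ -1912.5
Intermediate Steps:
q(B) = (4 + B)/(2*B) (q(B) = (B + 4)/(B + B) = (4 + B)/((2*B)) = (4 + B)*(1/(2*B)) = (4 + B)/(2*B))
A = 25/2 (A = 3*((1/2)*(4 + 3)/3 + 3) = 3*((1/2)*(1/3)*7 + 3) = 3*(7/6 + 3) = 3*(25/6) = 25/2 ≈ 12.500)
-153*A = -153*25/2 = -3825/2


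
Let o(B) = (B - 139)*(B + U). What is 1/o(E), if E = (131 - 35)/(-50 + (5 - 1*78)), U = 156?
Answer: -1681/36472084 ≈ -4.6090e-5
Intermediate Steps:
E = -32/41 (E = 96/(-50 + (5 - 78)) = 96/(-50 - 73) = 96/(-123) = 96*(-1/123) = -32/41 ≈ -0.78049)
o(B) = (-139 + B)*(156 + B) (o(B) = (B - 139)*(B + 156) = (-139 + B)*(156 + B))
1/o(E) = 1/(-21684 + (-32/41)² + 17*(-32/41)) = 1/(-21684 + 1024/1681 - 544/41) = 1/(-36472084/1681) = -1681/36472084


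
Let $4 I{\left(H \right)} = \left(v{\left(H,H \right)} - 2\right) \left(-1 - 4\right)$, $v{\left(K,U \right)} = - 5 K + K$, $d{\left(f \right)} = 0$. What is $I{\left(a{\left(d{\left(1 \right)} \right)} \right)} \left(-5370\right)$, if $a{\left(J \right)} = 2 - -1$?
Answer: $-93975$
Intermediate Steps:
$a{\left(J \right)} = 3$ ($a{\left(J \right)} = 2 + 1 = 3$)
$v{\left(K,U \right)} = - 4 K$
$I{\left(H \right)} = \frac{5}{2} + 5 H$ ($I{\left(H \right)} = \frac{\left(- 4 H - 2\right) \left(-1 - 4\right)}{4} = \frac{\left(-2 - 4 H\right) \left(-5\right)}{4} = \frac{10 + 20 H}{4} = \frac{5}{2} + 5 H$)
$I{\left(a{\left(d{\left(1 \right)} \right)} \right)} \left(-5370\right) = \left(\frac{5}{2} + 5 \cdot 3\right) \left(-5370\right) = \left(\frac{5}{2} + 15\right) \left(-5370\right) = \frac{35}{2} \left(-5370\right) = -93975$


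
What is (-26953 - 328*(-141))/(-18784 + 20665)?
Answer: 19295/1881 ≈ 10.258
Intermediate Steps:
(-26953 - 328*(-141))/(-18784 + 20665) = (-26953 + 46248)/1881 = 19295*(1/1881) = 19295/1881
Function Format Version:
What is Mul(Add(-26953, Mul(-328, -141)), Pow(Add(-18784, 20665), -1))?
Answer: Rational(19295, 1881) ≈ 10.258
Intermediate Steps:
Mul(Add(-26953, Mul(-328, -141)), Pow(Add(-18784, 20665), -1)) = Mul(Add(-26953, 46248), Pow(1881, -1)) = Mul(19295, Rational(1, 1881)) = Rational(19295, 1881)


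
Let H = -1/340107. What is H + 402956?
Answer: 137048156291/340107 ≈ 4.0296e+5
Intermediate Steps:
H = -1/340107 (H = -1*1/340107 = -1/340107 ≈ -2.9403e-6)
H + 402956 = -1/340107 + 402956 = 137048156291/340107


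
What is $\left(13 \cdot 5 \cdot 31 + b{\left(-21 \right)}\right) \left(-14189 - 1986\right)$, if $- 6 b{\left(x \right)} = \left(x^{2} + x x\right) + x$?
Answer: $- \frac{60543025}{2} \approx -3.0272 \cdot 10^{7}$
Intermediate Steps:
$b{\left(x \right)} = - \frac{x^{2}}{3} - \frac{x}{6}$ ($b{\left(x \right)} = - \frac{\left(x^{2} + x x\right) + x}{6} = - \frac{\left(x^{2} + x^{2}\right) + x}{6} = - \frac{2 x^{2} + x}{6} = - \frac{x + 2 x^{2}}{6} = - \frac{x^{2}}{3} - \frac{x}{6}$)
$\left(13 \cdot 5 \cdot 31 + b{\left(-21 \right)}\right) \left(-14189 - 1986\right) = \left(13 \cdot 5 \cdot 31 - - \frac{7 \left(1 + 2 \left(-21\right)\right)}{2}\right) \left(-14189 - 1986\right) = \left(65 \cdot 31 - - \frac{7 \left(1 - 42\right)}{2}\right) \left(-16175\right) = \left(2015 - \left(- \frac{7}{2}\right) \left(-41\right)\right) \left(-16175\right) = \left(2015 - \frac{287}{2}\right) \left(-16175\right) = \frac{3743}{2} \left(-16175\right) = - \frac{60543025}{2}$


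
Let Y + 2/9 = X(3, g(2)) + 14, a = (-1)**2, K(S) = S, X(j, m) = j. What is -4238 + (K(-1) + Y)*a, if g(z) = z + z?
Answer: -38000/9 ≈ -4222.2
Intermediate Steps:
g(z) = 2*z
a = 1
Y = 151/9 (Y = -2/9 + (3 + 14) = -2/9 + 17 = 151/9 ≈ 16.778)
-4238 + (K(-1) + Y)*a = -4238 + (-1 + 151/9)*1 = -4238 + (142/9)*1 = -4238 + 142/9 = -38000/9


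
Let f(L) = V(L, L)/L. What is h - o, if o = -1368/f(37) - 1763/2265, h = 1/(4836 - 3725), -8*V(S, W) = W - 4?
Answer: -2806893062/228765 ≈ -12270.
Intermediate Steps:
V(S, W) = ½ - W/8 (V(S, W) = -(W - 4)/8 = -(-4 + W)/8 = ½ - W/8)
f(L) = (½ - L/8)/L
h = 1/1111 ≈ 0.00090009
o = 305701247/24915 (o = -1368*296/(4 - 1*37) - 1763/2265 = -1368*296/(4 - 37) - 1763*1/2265 = -1368/((⅛)*(1/37)*(-33)) - 1763/2265 = -1368/(-33/296) - 1763/2265 = -1368*(-296/33) - 1763/2265 = 134976/11 - 1763/2265 = 305701247/24915 ≈ 12270.)
h - o = 1/1111 - 1*305701247/24915 = 1/1111 - 305701247/24915 = -2806893062/228765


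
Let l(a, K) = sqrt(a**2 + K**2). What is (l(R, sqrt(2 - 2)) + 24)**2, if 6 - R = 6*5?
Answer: 2304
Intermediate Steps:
R = -24 (R = 6 - 6*5 = 6 - 1*30 = 6 - 30 = -24)
l(a, K) = sqrt(K**2 + a**2)
(l(R, sqrt(2 - 2)) + 24)**2 = (sqrt((sqrt(2 - 2))**2 + (-24)**2) + 24)**2 = (sqrt((sqrt(0))**2 + 576) + 24)**2 = (sqrt(0**2 + 576) + 24)**2 = (sqrt(0 + 576) + 24)**2 = (sqrt(576) + 24)**2 = (24 + 24)**2 = 48**2 = 2304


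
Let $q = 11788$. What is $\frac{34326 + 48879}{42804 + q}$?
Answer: $\frac{83205}{54592} \approx 1.5241$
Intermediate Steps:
$\frac{34326 + 48879}{42804 + q} = \frac{34326 + 48879}{42804 + 11788} = \frac{83205}{54592}$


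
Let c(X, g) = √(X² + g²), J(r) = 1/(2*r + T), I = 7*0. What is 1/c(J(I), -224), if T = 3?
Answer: 3*√451585/451585 ≈ 0.0044643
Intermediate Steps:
I = 0
J(r) = 1/(3 + 2*r) (J(r) = 1/(2*r + 3) = 1/(3 + 2*r))
1/c(J(I), -224) = 1/(√((1/(3 + 2*0))² + (-224)²)) = 1/(√((1/(3 + 0))² + 50176)) = 1/(√((1/3)² + 50176)) = 1/(√((⅓)² + 50176)) = 1/(√(⅑ + 50176)) = 1/(√(451585/9)) = 1/(√451585/3) = 3*√451585/451585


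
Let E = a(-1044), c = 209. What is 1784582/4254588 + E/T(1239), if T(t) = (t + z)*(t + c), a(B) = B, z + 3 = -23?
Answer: 97813777028/233526889791 ≈ 0.41885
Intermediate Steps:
z = -26 (z = -3 - 23 = -26)
E = -1044
T(t) = (-26 + t)*(209 + t) (T(t) = (t - 26)*(t + 209) = (-26 + t)*(209 + t))
1784582/4254588 + E/T(1239) = 1784582/4254588 - 1044/(-5434 + 1239**2 + 183*1239) = 1784582*(1/4254588) - 1044/(-5434 + 1535121 + 226737) = 892291/2127294 - 1044/1756424 = 892291/2127294 - 1044*1/1756424 = 892291/2127294 - 261/439106 = 97813777028/233526889791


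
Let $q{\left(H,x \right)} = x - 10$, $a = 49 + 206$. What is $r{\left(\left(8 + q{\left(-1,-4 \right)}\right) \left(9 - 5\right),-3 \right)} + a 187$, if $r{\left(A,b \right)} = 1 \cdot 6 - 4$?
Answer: $47687$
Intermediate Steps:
$a = 255$
$q{\left(H,x \right)} = -10 + x$ ($q{\left(H,x \right)} = x - 10 = -10 + x$)
$r{\left(A,b \right)} = 2$ ($r{\left(A,b \right)} = 6 - 4 = 2$)
$r{\left(\left(8 + q{\left(-1,-4 \right)}\right) \left(9 - 5\right),-3 \right)} + a 187 = 2 + 255 \cdot 187 = 2 + 47685 = 47687$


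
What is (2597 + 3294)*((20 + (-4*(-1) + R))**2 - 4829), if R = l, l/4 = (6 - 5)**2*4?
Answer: -19022039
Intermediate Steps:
l = 16 (l = 4*((6 - 5)**2*4) = 4*(1**2*4) = 4*(1*4) = 4*4 = 16)
R = 16
(2597 + 3294)*((20 + (-4*(-1) + R))**2 - 4829) = (2597 + 3294)*((20 + (-4*(-1) + 16))**2 - 4829) = 5891*((20 + (4 + 16))**2 - 4829) = 5891*((20 + 20)**2 - 4829) = 5891*(40**2 - 4829) = 5891*(1600 - 4829) = 5891*(-3229) = -19022039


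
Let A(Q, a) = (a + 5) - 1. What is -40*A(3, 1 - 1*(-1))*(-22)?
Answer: 5280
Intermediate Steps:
A(Q, a) = 4 + a (A(Q, a) = (5 + a) - 1 = 4 + a)
-40*A(3, 1 - 1*(-1))*(-22) = -40*(4 + (1 - 1*(-1)))*(-22) = -40*(4 + (1 + 1))*(-22) = -40*(4 + 2)*(-22) = -40*6*(-22) = -240*(-22) = 5280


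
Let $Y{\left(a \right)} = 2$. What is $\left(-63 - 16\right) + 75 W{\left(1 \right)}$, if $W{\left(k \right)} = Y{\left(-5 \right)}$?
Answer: $71$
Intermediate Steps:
$W{\left(k \right)} = 2$
$\left(-63 - 16\right) + 75 W{\left(1 \right)} = \left(-63 - 16\right) + 75 \cdot 2 = \left(-63 - 16\right) + 150 = -79 + 150 = 71$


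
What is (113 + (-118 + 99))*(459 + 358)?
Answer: 76798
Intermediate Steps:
(113 + (-118 + 99))*(459 + 358) = (113 - 19)*817 = 94*817 = 76798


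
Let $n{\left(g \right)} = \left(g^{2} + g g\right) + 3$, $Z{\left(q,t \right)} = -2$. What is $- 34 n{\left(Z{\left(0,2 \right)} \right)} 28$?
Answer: $-10472$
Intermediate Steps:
$n{\left(g \right)} = 3 + 2 g^{2}$ ($n{\left(g \right)} = \left(g^{2} + g^{2}\right) + 3 = 2 g^{2} + 3 = 3 + 2 g^{2}$)
$- 34 n{\left(Z{\left(0,2 \right)} \right)} 28 = - 34 \left(3 + 2 \left(-2\right)^{2}\right) 28 = - 34 \left(3 + 2 \cdot 4\right) 28 = - 34 \left(3 + 8\right) 28 = \left(-34\right) 11 \cdot 28 = \left(-374\right) 28 = -10472$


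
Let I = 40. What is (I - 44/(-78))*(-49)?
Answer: -77518/39 ≈ -1987.6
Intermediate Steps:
(I - 44/(-78))*(-49) = (40 - 44/(-78))*(-49) = (40 - 44*(-1/78))*(-49) = (40 + 22/39)*(-49) = (1582/39)*(-49) = -77518/39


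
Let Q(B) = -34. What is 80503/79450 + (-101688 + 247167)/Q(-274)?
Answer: -2888892362/675325 ≈ -4277.8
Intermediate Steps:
80503/79450 + (-101688 + 247167)/Q(-274) = 80503/79450 + (-101688 + 247167)/(-34) = 80503*(1/79450) + 145479*(-1/34) = 80503/79450 - 145479/34 = -2888892362/675325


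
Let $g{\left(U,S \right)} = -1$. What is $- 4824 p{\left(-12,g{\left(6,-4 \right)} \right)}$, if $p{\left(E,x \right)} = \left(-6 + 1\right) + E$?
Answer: $82008$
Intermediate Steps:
$p{\left(E,x \right)} = -5 + E$
$- 4824 p{\left(-12,g{\left(6,-4 \right)} \right)} = - 4824 \left(-5 - 12\right) = \left(-4824\right) \left(-17\right) = 82008$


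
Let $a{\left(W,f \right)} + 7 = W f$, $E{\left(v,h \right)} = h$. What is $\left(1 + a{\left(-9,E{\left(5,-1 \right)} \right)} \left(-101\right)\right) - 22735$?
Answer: $-22936$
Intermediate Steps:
$a{\left(W,f \right)} = -7 + W f$
$\left(1 + a{\left(-9,E{\left(5,-1 \right)} \right)} \left(-101\right)\right) - 22735 = \left(1 + \left(-7 - -9\right) \left(-101\right)\right) - 22735 = \left(1 + \left(-7 + 9\right) \left(-101\right)\right) - 22735 = \left(1 + 2 \left(-101\right)\right) - 22735 = \left(1 - 202\right) - 22735 = -201 - 22735 = -22936$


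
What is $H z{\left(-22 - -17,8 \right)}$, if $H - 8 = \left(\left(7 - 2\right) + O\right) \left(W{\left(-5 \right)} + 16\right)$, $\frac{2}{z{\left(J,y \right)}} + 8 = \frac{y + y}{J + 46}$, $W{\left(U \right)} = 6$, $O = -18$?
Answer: $\frac{5699}{78} \approx 73.064$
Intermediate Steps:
$z{\left(J,y \right)} = \frac{2}{-8 + \frac{2 y}{46 + J}}$ ($z{\left(J,y \right)} = \frac{2}{-8 + \frac{y + y}{J + 46}} = \frac{2}{-8 + \frac{2 y}{46 + J}}$)
$H = -278$ ($H = 8 + \left(\left(7 - 2\right) - 18\right) \left(6 + 16\right) = 8 + \left(5 - 18\right) 22 = 8 - 286 = -278$)
$H z{\left(-22 - -17,8 \right)} = - 278 \frac{46 - 5}{-184 + 8 - 4 \left(-22 - -17\right)} = - 278 \frac{46 + \left(-22 + 17\right)}{-184 + 8 - 4 \left(-22 + 17\right)} = - 278 \frac{46 - 5}{-184 + 8 - -20} = - 278 \frac{1}{-184 + 8 + 20} \cdot 41 = - 278 \frac{1}{-156} \cdot 41 = - 278 \left(\left(- \frac{1}{156}\right) 41\right) = \left(-278\right) \left(- \frac{41}{156}\right) = \frac{5699}{78}$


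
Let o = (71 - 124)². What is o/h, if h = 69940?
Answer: 2809/69940 ≈ 0.040163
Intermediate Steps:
o = 2809 (o = (-53)² = 2809)
o/h = 2809/69940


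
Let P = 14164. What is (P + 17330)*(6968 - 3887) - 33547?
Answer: 96999467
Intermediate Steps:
(P + 17330)*(6968 - 3887) - 33547 = (14164 + 17330)*(6968 - 3887) - 33547 = 31494*3081 - 33547 = 97033014 - 33547 = 96999467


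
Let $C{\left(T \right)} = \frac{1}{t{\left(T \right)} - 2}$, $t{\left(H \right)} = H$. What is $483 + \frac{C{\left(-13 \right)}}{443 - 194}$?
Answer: $\frac{1804004}{3735} \approx 483.0$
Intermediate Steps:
$C{\left(T \right)} = \frac{1}{-2 + T}$ ($C{\left(T \right)} = \frac{1}{T - 2} = \frac{1}{-2 + T}$)
$483 + \frac{C{\left(-13 \right)}}{443 - 194} = 483 + \frac{1}{\left(-2 - 13\right) \left(443 - 194\right)} = 483 + \frac{1}{\left(-15\right) 249} = 483 - \frac{1}{3735} = \frac{1804004}{3735}$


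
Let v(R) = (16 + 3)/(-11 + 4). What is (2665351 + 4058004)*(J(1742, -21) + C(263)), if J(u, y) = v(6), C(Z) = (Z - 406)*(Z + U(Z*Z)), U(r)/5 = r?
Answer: -2329334087036085/7 ≈ -3.3276e+14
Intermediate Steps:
U(r) = 5*r
v(R) = -19/7 (v(R) = 19/(-7) = 19*(-⅐) = -19/7)
C(Z) = (-406 + Z)*(Z + 5*Z²) (C(Z) = (Z - 406)*(Z + 5*(Z*Z)) = (-406 + Z)*(Z + 5*Z²))
J(u, y) = -19/7
(2665351 + 4058004)*(J(1742, -21) + C(263)) = (2665351 + 4058004)*(-19/7 + 263*(-406 - 2029*263 + 5*263²)) = 6723355*(-19/7 + 263*(-406 - 533627 + 5*69169)) = 6723355*(-19/7 + 263*(-406 - 533627 + 345845)) = 6723355*(-19/7 + 263*(-188188)) = 6723355*(-19/7 - 49493444) = 6723355*(-346454127/7) = -2329334087036085/7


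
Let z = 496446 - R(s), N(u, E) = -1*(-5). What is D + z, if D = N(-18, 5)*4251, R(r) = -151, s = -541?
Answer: 517852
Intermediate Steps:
N(u, E) = 5
D = 21255 (D = 5*4251 = 21255)
z = 496597 (z = 496446 - 1*(-151) = 496446 + 151 = 496597)
D + z = 21255 + 496597 = 517852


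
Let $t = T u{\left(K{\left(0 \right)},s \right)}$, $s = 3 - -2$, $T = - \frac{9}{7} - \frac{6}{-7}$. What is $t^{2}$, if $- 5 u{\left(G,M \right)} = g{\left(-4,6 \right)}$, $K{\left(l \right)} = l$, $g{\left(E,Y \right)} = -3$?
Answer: $\frac{81}{1225} \approx 0.066122$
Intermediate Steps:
$T = - \frac{3}{7}$ ($T = \left(-9\right) \frac{1}{7} - - \frac{6}{7} = - \frac{9}{7} + \frac{6}{7} = - \frac{3}{7} \approx -0.42857$)
$s = 5$ ($s = 3 + 2 = 5$)
$u{\left(G,M \right)} = \frac{3}{5}$ ($u{\left(G,M \right)} = \left(- \frac{1}{5}\right) \left(-3\right) = \frac{3}{5}$)
$t = - \frac{9}{35}$ ($t = \left(- \frac{3}{7}\right) \frac{3}{5} = - \frac{9}{35} \approx -0.25714$)
$t^{2} = \left(- \frac{9}{35}\right)^{2} = \frac{81}{1225}$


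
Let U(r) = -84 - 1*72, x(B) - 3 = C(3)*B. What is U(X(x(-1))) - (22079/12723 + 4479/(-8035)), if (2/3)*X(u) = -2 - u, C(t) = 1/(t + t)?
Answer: -16068190028/102229305 ≈ -157.18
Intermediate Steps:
C(t) = 1/(2*t)
x(B) = 3 + B/6 (x(B) = 3 + ((½)/3)*B = 3 + ((½)*(⅓))*B = 3 + B/6)
X(u) = -3 - 3*u/2 (X(u) = 3*(-2 - u)/2 = -3 - 3*u/2)
U(r) = -156 (U(r) = -84 - 72 = -156)
U(X(x(-1))) - (22079/12723 + 4479/(-8035)) = -156 - (22079/12723 + 4479/(-8035)) = -156 - (22079*(1/12723) + 4479*(-1/8035)) = -156 - (22079/12723 - 4479/8035) = -156 - 1*120418448/102229305 = -156 - 120418448/102229305 = -16068190028/102229305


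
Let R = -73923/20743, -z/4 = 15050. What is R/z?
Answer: 73923/1248728600 ≈ 5.9199e-5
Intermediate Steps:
z = -60200 (z = -4*15050 = -60200)
R = -73923/20743 (R = -73923*1/20743 = -73923/20743 ≈ -3.5638)
R/z = -73923/20743/(-60200) = -73923/20743*(-1/60200) = 73923/1248728600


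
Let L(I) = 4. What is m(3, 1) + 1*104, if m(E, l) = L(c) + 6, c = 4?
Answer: 114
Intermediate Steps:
m(E, l) = 10 (m(E, l) = 4 + 6 = 10)
m(3, 1) + 1*104 = 10 + 1*104 = 10 + 104 = 114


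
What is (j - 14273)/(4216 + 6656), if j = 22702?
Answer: 8429/10872 ≈ 0.77529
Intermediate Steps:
(j - 14273)/(4216 + 6656) = (22702 - 14273)/(4216 + 6656) = 8429/10872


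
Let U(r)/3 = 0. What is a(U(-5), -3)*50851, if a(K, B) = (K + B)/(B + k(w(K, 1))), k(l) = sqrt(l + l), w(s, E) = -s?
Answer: 50851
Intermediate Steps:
U(r) = 0 (U(r) = 3*0 = 0)
k(l) = sqrt(2)*sqrt(l) (k(l) = sqrt(2*l) = sqrt(2)*sqrt(l))
a(K, B) = (B + K)/(B + sqrt(2)*sqrt(-K)) (a(K, B) = (K + B)/(B + sqrt(2)*sqrt(-K)) = (B + K)/(B + sqrt(2)*sqrt(-K)))
a(U(-5), -3)*50851 = ((-3 + 0)/(-3 + sqrt(2)*sqrt(-1*0)))*50851 = (-3/(-3 + sqrt(2)*sqrt(0)))*50851 = (-3/(-3 + sqrt(2)*0))*50851 = (-3/(-3 + 0))*50851 = (-3/(-3))*50851 = -1/3*(-3)*50851 = 1*50851 = 50851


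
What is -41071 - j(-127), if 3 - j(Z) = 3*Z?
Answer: -41455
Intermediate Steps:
j(Z) = 3 - 3*Z
-41071 - j(-127) = -41071 - (3 - 3*(-127)) = -41071 - (3 + 381) = -41071 - 1*384 = -41071 - 384 = -41455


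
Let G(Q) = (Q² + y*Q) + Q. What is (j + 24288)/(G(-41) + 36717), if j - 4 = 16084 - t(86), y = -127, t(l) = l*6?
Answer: 9965/10891 ≈ 0.91498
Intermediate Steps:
t(l) = 6*l
j = 15572 (j = 4 + (16084 - 6*86) = 4 + (16084 - 1*516) = 4 + (16084 - 516) = 4 + 15568 = 15572)
G(Q) = Q² - 126*Q (G(Q) = (Q² - 127*Q) + Q = Q² - 126*Q)
(j + 24288)/(G(-41) + 36717) = (15572 + 24288)/(-41*(-126 - 41) + 36717) = 39860/(-41*(-167) + 36717) = 39860/(6847 + 36717) = 39860/43564 = 39860*(1/43564) = 9965/10891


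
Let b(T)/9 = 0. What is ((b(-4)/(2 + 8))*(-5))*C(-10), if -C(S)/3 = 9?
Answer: 0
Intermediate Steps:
b(T) = 0 (b(T) = 9*0 = 0)
C(S) = -27 (C(S) = -3*9 = -27)
((b(-4)/(2 + 8))*(-5))*C(-10) = ((0/(2 + 8))*(-5))*(-27) = ((0/10)*(-5))*(-27) = (((1/10)*0)*(-5))*(-27) = (0*(-5))*(-27) = 0*(-27) = 0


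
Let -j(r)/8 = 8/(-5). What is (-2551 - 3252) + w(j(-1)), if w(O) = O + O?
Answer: -28887/5 ≈ -5777.4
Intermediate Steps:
j(r) = 64/5 (j(r) = -64/(-5) = -64*(-1)/5 = -8*(-8/5) = 64/5)
w(O) = 2*O
(-2551 - 3252) + w(j(-1)) = (-2551 - 3252) + 2*(64/5) = -5803 + 128/5 = -28887/5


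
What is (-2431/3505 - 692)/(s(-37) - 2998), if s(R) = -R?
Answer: 809297/3459435 ≈ 0.23394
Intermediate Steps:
(-2431/3505 - 692)/(s(-37) - 2998) = (-2431/3505 - 692)/(-1*(-37) - 2998) = (-2431*1/3505 - 692)/(37 - 2998) = (-2431/3505 - 692)/(-2961) = -2427891/3505*(-1/2961) = 809297/3459435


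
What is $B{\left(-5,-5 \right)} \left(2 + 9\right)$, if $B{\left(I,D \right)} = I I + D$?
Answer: $220$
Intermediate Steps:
$B{\left(I,D \right)} = D + I^{2}$ ($B{\left(I,D \right)} = I^{2} + D = D + I^{2}$)
$B{\left(-5,-5 \right)} \left(2 + 9\right) = \left(-5 + \left(-5\right)^{2}\right) \left(2 + 9\right) = \left(-5 + 25\right) 11 = 20 \cdot 11 = 220$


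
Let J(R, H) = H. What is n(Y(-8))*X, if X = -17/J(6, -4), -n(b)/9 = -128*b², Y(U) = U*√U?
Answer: -2506752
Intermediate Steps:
Y(U) = U^(3/2)
n(b) = 1152*b² (n(b) = -(-1152)*b² = 1152*b²)
X = 17/4 (X = -17/(-4) = -17*(-¼) = 17/4 ≈ 4.2500)
n(Y(-8))*X = (1152*((-8)^(3/2))²)*(17/4) = (1152*(-16*I*√2)²)*(17/4) = (1152*(-512))*(17/4) = -589824*17/4 = -2506752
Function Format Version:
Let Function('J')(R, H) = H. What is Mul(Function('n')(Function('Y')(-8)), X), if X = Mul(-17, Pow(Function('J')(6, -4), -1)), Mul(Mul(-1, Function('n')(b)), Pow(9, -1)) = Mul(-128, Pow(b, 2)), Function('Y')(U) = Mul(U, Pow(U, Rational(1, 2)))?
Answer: -2506752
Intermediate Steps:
Function('Y')(U) = Pow(U, Rational(3, 2))
Function('n')(b) = Mul(1152, Pow(b, 2)) (Function('n')(b) = Mul(-9, Mul(-128, Pow(b, 2))) = Mul(1152, Pow(b, 2)))
X = Rational(17, 4) (X = Mul(-17, Pow(-4, -1)) = Mul(-17, Rational(-1, 4)) = Rational(17, 4) ≈ 4.2500)
Mul(Function('n')(Function('Y')(-8)), X) = Mul(Mul(1152, Pow(Pow(-8, Rational(3, 2)), 2)), Rational(17, 4)) = Mul(Mul(1152, Pow(Mul(-16, I, Pow(2, Rational(1, 2))), 2)), Rational(17, 4)) = Mul(Mul(1152, -512), Rational(17, 4)) = Mul(-589824, Rational(17, 4)) = -2506752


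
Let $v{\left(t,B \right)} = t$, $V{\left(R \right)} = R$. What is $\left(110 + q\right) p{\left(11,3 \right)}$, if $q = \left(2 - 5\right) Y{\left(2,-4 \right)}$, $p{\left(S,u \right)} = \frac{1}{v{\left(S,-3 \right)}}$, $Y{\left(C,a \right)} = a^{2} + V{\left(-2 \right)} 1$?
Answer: $\frac{68}{11} \approx 6.1818$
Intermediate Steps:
$Y{\left(C,a \right)} = -2 + a^{2}$ ($Y{\left(C,a \right)} = a^{2} - 2 = -2 + a^{2}$)
$p{\left(S,u \right)} = \frac{1}{S}$
$q = -42$ ($q = \left(2 - 5\right) \left(-2 + \left(-4\right)^{2}\right) = - 3 \left(-2 + 16\right) = \left(-3\right) 14 = -42$)
$\left(110 + q\right) p{\left(11,3 \right)} = \frac{110 - 42}{11} = 68 \cdot \frac{1}{11} = \frac{68}{11}$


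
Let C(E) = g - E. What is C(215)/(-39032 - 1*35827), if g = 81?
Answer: 134/74859 ≈ 0.0017900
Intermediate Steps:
C(E) = 81 - E
C(215)/(-39032 - 1*35827) = (81 - 1*215)/(-39032 - 1*35827) = (81 - 215)/(-39032 - 35827) = -134/(-74859) = -134*(-1/74859) = 134/74859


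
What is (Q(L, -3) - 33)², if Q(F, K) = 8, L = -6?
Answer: 625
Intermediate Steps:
(Q(L, -3) - 33)² = (8 - 33)² = (-25)² = 625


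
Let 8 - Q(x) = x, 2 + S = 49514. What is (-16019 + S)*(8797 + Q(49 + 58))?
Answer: 291322114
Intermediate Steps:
S = 49512 (S = -2 + 49514 = 49512)
Q(x) = 8 - x
(-16019 + S)*(8797 + Q(49 + 58)) = (-16019 + 49512)*(8797 + (8 - (49 + 58))) = 33493*(8797 + (8 - 1*107)) = 33493*(8797 + (8 - 107)) = 33493*(8797 - 99) = 33493*8698 = 291322114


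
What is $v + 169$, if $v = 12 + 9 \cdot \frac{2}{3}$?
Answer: $187$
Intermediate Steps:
$v = 18$ ($v = 12 + 9 \cdot 2 \cdot \frac{1}{3} = 12 + 9 \cdot \frac{2}{3} = 12 + 6 = 18$)
$v + 169 = 18 + 169 = 187$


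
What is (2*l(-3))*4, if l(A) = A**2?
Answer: 72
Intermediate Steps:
(2*l(-3))*4 = (2*(-3)**2)*4 = (2*9)*4 = 18*4 = 72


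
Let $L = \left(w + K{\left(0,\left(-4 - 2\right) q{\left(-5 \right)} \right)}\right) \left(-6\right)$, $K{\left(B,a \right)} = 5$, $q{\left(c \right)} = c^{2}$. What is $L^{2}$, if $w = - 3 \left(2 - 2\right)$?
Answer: $900$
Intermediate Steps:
$w = 0$ ($w = \left(-3\right) 0 = 0$)
$L = -30$ ($L = \left(0 + 5\right) \left(-6\right) = 5 \left(-6\right) = -30$)
$L^{2} = \left(-30\right)^{2} = 900$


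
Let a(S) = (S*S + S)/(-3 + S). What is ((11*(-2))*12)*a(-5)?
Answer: 660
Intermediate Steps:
a(S) = (S + S**2)/(-3 + S) (a(S) = (S**2 + S)/(-3 + S) = (S + S**2)/(-3 + S))
((11*(-2))*12)*a(-5) = ((11*(-2))*12)*(-5*(1 - 5)/(-3 - 5)) = (-22*12)*(-5*(-4)/(-8)) = -(-1320)*(-1)*(-4)/8 = -264*(-5/2) = 660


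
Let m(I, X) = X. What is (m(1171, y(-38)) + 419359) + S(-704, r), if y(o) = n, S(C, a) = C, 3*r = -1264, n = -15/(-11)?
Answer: 4605220/11 ≈ 4.1866e+5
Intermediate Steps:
n = 15/11 (n = -15*(-1/11) = 15/11 ≈ 1.3636)
r = -1264/3 (r = (⅓)*(-1264) = -1264/3 ≈ -421.33)
y(o) = 15/11
(m(1171, y(-38)) + 419359) + S(-704, r) = (15/11 + 419359) - 704 = 4612964/11 - 704 = 4605220/11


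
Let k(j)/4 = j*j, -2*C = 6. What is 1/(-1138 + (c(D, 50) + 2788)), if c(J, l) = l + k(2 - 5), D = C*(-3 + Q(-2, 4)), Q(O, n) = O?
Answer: 1/1736 ≈ 0.00057604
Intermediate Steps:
C = -3 (C = -½*6 = -3)
k(j) = 4*j² (k(j) = 4*(j*j) = 4*j²)
D = 15 (D = -3*(-3 - 2) = -3*(-5) = 15)
c(J, l) = 36 + l (c(J, l) = l + 4*(2 - 5)² = l + 4*(-3)² = l + 4*9 = l + 36 = 36 + l)
1/(-1138 + (c(D, 50) + 2788)) = 1/(-1138 + ((36 + 50) + 2788)) = 1/(-1138 + (86 + 2788)) = 1/(-1138 + 2874) = 1/1736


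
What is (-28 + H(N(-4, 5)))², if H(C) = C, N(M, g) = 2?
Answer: 676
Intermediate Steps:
(-28 + H(N(-4, 5)))² = (-28 + 2)² = (-26)² = 676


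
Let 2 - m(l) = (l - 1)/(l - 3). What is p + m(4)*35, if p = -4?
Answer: -39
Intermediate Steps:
m(l) = 2 - (-1 + l)/(-3 + l) (m(l) = 2 - (l - 1)/(l - 3) = 2 - (-1 + l)/(-3 + l))
p + m(4)*35 = -4 + ((-5 + 4)/(-3 + 4))*35 = -4 + (-1/1)*35 = -4 + (1*(-1))*35 = -4 - 1*35 = -4 - 35 = -39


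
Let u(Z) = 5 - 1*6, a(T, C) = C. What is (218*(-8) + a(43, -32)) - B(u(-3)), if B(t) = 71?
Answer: -1847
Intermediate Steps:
u(Z) = -1 (u(Z) = 5 - 6 = -1)
(218*(-8) + a(43, -32)) - B(u(-3)) = (218*(-8) - 32) - 1*71 = (-1744 - 32) - 71 = -1776 - 71 = -1847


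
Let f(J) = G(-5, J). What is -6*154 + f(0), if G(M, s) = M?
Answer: -929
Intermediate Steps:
f(J) = -5
-6*154 + f(0) = -6*154 - 5 = -924 - 5 = -929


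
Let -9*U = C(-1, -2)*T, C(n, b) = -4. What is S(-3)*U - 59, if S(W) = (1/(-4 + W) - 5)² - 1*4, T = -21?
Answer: -5639/21 ≈ -268.52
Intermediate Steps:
U = -28/3 (U = -(-4)*(-21)/9 = -⅑*84 = -28/3 ≈ -9.3333)
S(W) = -4 + (-5 + 1/(-4 + W))² (S(W) = (-5 + 1/(-4 + W))² - 4 = -4 + (-5 + 1/(-4 + W))²)
S(-3)*U - 59 = (-4 + (-21 + 5*(-3))²/(-4 - 3)²)*(-28/3) - 59 = (-4 + (-21 - 15)²/(-7)²)*(-28/3) - 59 = (-4 + (-36)²*(1/49))*(-28/3) - 59 = (-4 + 1296*(1/49))*(-28/3) - 59 = (-4 + 1296/49)*(-28/3) - 59 = (1100/49)*(-28/3) - 59 = -4400/21 - 59 = -5639/21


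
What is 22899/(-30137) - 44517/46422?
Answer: -801542069/466339938 ≈ -1.7188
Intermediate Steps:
22899/(-30137) - 44517/46422 = 22899*(-1/30137) - 44517*1/46422 = -22899/30137 - 14839/15474 = -801542069/466339938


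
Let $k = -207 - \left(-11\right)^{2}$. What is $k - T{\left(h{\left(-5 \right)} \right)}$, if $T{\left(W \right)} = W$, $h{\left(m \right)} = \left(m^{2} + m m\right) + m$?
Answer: $-373$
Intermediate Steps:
$h{\left(m \right)} = m + 2 m^{2}$ ($h{\left(m \right)} = \left(m^{2} + m^{2}\right) + m = 2 m^{2} + m = m + 2 m^{2}$)
$k = -328$ ($k = -207 - 121 = -328$)
$k - T{\left(h{\left(-5 \right)} \right)} = -328 - - 5 \left(1 + 2 \left(-5\right)\right) = -328 - - 5 \left(1 - 10\right) = -328 - \left(-5\right) \left(-9\right) = -328 - 45 = -373$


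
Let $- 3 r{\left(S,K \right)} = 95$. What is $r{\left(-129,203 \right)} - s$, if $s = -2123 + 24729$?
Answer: $- \frac{67913}{3} \approx -22638.0$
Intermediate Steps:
$r{\left(S,K \right)} = - \frac{95}{3}$ ($r{\left(S,K \right)} = \left(- \frac{1}{3}\right) 95 = - \frac{95}{3}$)
$s = 22606$
$r{\left(-129,203 \right)} - s = - \frac{95}{3} - 22606 = - \frac{67913}{3}$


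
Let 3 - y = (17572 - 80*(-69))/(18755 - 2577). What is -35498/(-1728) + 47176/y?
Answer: 329933942725/10990944 ≈ 30019.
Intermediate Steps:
y = 12721/8089 (y = 3 - (17572 - 80*(-69))/(18755 - 2577) = 3 - (17572 + 5520)/16178 = 3 - 23092/16178 = 3 - 1*11546/8089 = 3 - 11546/8089 = 12721/8089 ≈ 1.5726)
-35498/(-1728) + 47176/y = -35498/(-1728) + 47176/(12721/8089) = -35498*(-1/1728) + 47176*(8089/12721) = 17749/864 + 381606664/12721 = 329933942725/10990944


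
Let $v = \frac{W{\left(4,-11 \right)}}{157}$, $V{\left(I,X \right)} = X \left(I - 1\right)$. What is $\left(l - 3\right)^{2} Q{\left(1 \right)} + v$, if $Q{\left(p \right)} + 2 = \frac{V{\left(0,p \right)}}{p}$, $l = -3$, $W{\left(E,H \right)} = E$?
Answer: $- \frac{16952}{157} \approx -107.97$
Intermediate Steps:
$V{\left(I,X \right)} = X \left(-1 + I\right)$
$Q{\left(p \right)} = -3$ ($Q{\left(p \right)} = -2 + \frac{p \left(-1 + 0\right)}{p} = -2 + \frac{p \left(-1\right)}{p} = -2 + \frac{\left(-1\right) p}{p} = -2 - 1 = -3$)
$v = \frac{4}{157} \approx 0.025478$
$\left(l - 3\right)^{2} Q{\left(1 \right)} + v = \left(-3 - 3\right)^{2} \left(-3\right) + \frac{4}{157} = \left(-6\right)^{2} \left(-3\right) + \frac{4}{157} = 36 \left(-3\right) + \frac{4}{157} = -108 + \frac{4}{157} = - \frac{16952}{157}$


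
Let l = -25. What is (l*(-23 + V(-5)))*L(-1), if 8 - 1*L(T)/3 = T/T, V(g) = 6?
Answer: 8925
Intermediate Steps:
L(T) = 21 (L(T) = 24 - 3*T/T = 24 - 3*1 = 24 - 3 = 21)
(l*(-23 + V(-5)))*L(-1) = -25*(-23 + 6)*21 = -25*(-17)*21 = 425*21 = 8925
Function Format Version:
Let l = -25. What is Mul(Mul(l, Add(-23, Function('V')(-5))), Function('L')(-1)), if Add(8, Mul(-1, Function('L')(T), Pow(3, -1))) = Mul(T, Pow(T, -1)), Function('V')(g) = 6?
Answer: 8925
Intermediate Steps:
Function('L')(T) = 21 (Function('L')(T) = Add(24, Mul(-3, Mul(T, Pow(T, -1)))) = Add(24, Mul(-3, 1)) = Add(24, -3) = 21)
Mul(Mul(l, Add(-23, Function('V')(-5))), Function('L')(-1)) = Mul(Mul(-25, Add(-23, 6)), 21) = Mul(Mul(-25, -17), 21) = Mul(425, 21) = 8925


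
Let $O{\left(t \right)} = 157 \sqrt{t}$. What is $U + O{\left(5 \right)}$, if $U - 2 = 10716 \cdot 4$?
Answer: $42866 + 157 \sqrt{5} \approx 43217.0$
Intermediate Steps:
$U = 42866$ ($U = 2 + 10716 \cdot 4 = 2 + 42864 = 42866$)
$U + O{\left(5 \right)} = 42866 + 157 \sqrt{5}$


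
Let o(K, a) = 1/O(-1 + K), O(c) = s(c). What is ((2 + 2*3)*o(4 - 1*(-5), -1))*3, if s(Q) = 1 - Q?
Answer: -24/7 ≈ -3.4286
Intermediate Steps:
O(c) = 1 - c
o(K, a) = 1/(2 - K) (o(K, a) = 1/(1 - (-1 + K)) = 1/(1 + (1 - K)) = 1/(2 - K))
((2 + 2*3)*o(4 - 1*(-5), -1))*3 = ((2 + 2*3)*(-1/(-2 + (4 - 1*(-5)))))*3 = ((2 + 6)*(-1/(-2 + (4 + 5))))*3 = (8*(-1/(-2 + 9)))*3 = (8*(-1/7))*3 = (8*(-1*⅐))*3 = (8*(-⅐))*3 = -8/7*3 = -24/7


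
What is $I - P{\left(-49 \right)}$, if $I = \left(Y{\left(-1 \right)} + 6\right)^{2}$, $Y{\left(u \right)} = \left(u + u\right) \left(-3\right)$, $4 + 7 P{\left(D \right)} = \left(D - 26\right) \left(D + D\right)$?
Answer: $- \frac{6338}{7} \approx -905.43$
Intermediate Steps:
$P{\left(D \right)} = - \frac{4}{7} + \frac{2 D \left(-26 + D\right)}{7}$ ($P{\left(D \right)} = - \frac{4}{7} + \frac{\left(D - 26\right) \left(D + D\right)}{7} = - \frac{4}{7} + \frac{\left(-26 + D\right) 2 D}{7} = - \frac{4}{7} + \frac{2 D \left(-26 + D\right)}{7}$)
$Y{\left(u \right)} = - 6 u$ ($Y{\left(u \right)} = 2 u \left(-3\right) = - 6 u$)
$I = 144$ ($I = \left(\left(-6\right) \left(-1\right) + 6\right)^{2} = \left(6 + 6\right)^{2} = 12^{2} = 144$)
$I - P{\left(-49 \right)} = 144 - \left(- \frac{4}{7} - -364 + \frac{2 \left(-49\right)^{2}}{7}\right) = 144 - \left(- \frac{4}{7} + 364 + \frac{2}{7} \cdot 2401\right) = 144 - \left(- \frac{4}{7} + 364 + 686\right) = 144 - \frac{7346}{7} = - \frac{6338}{7}$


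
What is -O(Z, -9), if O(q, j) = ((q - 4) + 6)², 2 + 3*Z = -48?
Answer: -1936/9 ≈ -215.11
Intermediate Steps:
Z = -50/3 (Z = -⅔ + (⅓)*(-48) = -⅔ - 16 = -50/3 ≈ -16.667)
O(q, j) = (2 + q)² (O(q, j) = ((-4 + q) + 6)² = (2 + q)²)
-O(Z, -9) = -(2 - 50/3)² = -(-44/3)² = -1*1936/9 = -1936/9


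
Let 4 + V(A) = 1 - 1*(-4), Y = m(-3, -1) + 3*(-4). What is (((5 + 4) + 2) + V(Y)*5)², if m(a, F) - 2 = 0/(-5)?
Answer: 256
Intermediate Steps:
m(a, F) = 2 (m(a, F) = 2 + 0/(-5) = 2 + 0*(-⅕) = 2 + 0 = 2)
Y = -10 (Y = 2 + 3*(-4) = 2 - 12 = -10)
V(A) = 1 (V(A) = -4 + (1 - 1*(-4)) = -4 + (1 + 4) = -4 + 5 = 1)
(((5 + 4) + 2) + V(Y)*5)² = (((5 + 4) + 2) + 1*5)² = ((9 + 2) + 5)² = (11 + 5)² = 16² = 256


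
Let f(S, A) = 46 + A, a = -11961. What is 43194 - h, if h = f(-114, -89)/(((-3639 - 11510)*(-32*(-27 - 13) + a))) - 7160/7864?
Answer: 6870399272244262/159055759027 ≈ 43195.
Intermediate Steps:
h = -144816832024/159055759027 (h = (46 - 89)/(((-3639 - 11510)*(-32*(-27 - 13) - 11961))) - 7160/7864 = -43*(-1/(15149*(-32*(-40) - 11961))) - 7160*1/7864 = -43*(-1/(15149*(1280 - 11961))) - 895/983 = -43/((-15149*(-10681))) - 895/983 = -43/161806469 - 895/983 = -144816832024/159055759027 ≈ -0.91048)
43194 - h = 43194 - 1*(-144816832024/159055759027) = 43194 + 144816832024/159055759027 = 6870399272244262/159055759027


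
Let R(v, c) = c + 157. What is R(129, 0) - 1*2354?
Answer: -2197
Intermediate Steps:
R(v, c) = 157 + c
R(129, 0) - 1*2354 = (157 + 0) - 1*2354 = 157 - 2354 = -2197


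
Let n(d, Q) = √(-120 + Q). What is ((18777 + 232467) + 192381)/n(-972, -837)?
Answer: -147875*I*√957/319 ≈ -14340.0*I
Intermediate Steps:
((18777 + 232467) + 192381)/n(-972, -837) = ((18777 + 232467) + 192381)/(√(-120 - 837)) = (251244 + 192381)/(√(-957)) = 443625/((I*√957)) = 443625*(-I*√957/957) = -147875*I*√957/319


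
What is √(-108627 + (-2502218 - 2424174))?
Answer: I*√5035019 ≈ 2243.9*I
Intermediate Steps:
√(-108627 + (-2502218 - 2424174)) = √(-108627 - 4926392) = √(-5035019) = I*√5035019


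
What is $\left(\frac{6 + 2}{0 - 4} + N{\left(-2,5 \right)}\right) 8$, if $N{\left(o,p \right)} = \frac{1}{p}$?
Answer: $- \frac{72}{5} \approx -14.4$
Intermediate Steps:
$\left(\frac{6 + 2}{0 - 4} + N{\left(-2,5 \right)}\right) 8 = \left(\frac{6 + 2}{0 - 4} + \frac{1}{5}\right) 8 = \left(\frac{8}{-4} + \frac{1}{5}\right) 8 = \left(8 \left(- \frac{1}{4}\right) + \frac{1}{5}\right) 8 = \left(-2 + \frac{1}{5}\right) 8 = \left(- \frac{9}{5}\right) 8 = - \frac{72}{5}$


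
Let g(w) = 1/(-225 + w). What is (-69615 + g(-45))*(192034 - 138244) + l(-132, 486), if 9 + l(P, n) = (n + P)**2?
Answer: -33700191680/9 ≈ -3.7445e+9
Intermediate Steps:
l(P, n) = -9 + (P + n)**2 (l(P, n) = -9 + (n + P)**2 = -9 + (P + n)**2)
(-69615 + g(-45))*(192034 - 138244) + l(-132, 486) = (-69615 + 1/(-225 - 45))*(192034 - 138244) + (-9 + (-132 + 486)**2) = (-69615 + 1/(-270))*53790 + (-9 + 354**2) = (-69615 - 1/270)*53790 + (-9 + 125316) = -18796051/270*53790 + 125307 = -33701319443/9 + 125307 = -33700191680/9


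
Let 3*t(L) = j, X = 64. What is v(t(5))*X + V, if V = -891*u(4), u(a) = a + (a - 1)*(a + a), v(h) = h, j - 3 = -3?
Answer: -24948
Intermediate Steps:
j = 0 (j = 3 - 3 = 0)
t(L) = 0 (t(L) = (⅓)*0 = 0)
u(a) = a + 2*a*(-1 + a) (u(a) = a + (-1 + a)*(2*a) = a + 2*a*(-1 + a))
V = -24948 (V = -3564*(-1 + 2*4) = -3564*(-1 + 8) = -3564*7 = -891*28 = -24948)
v(t(5))*X + V = 0*64 - 24948 = 0 - 24948 = -24948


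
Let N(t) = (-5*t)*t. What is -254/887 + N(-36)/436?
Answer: -1464626/96683 ≈ -15.149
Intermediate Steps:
N(t) = -5*t²
-254/887 + N(-36)/436 = -254/887 - 5*(-36)²/436 = -254*1/887 - 5*1296*(1/436) = -254/887 - 6480*1/436 = -254/887 - 1620/109 = -1464626/96683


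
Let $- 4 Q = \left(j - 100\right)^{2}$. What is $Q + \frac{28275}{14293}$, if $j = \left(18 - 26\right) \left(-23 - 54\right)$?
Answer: $- \frac{951370977}{14293} \approx -66562.0$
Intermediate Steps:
$j = 616$ ($j = \left(-8\right) \left(-77\right) = 616$)
$Q = -66564$ ($Q = - \frac{\left(616 - 100\right)^{2}}{4} = - \frac{516^{2}}{4} = \left(- \frac{1}{4}\right) 266256 = -66564$)
$Q + \frac{28275}{14293} = -66564 + \frac{28275}{14293} = - \frac{951370977}{14293}$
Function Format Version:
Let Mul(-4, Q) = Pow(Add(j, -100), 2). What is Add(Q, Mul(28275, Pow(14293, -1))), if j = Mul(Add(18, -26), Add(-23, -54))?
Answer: Rational(-951370977, 14293) ≈ -66562.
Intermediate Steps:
j = 616 (j = Mul(-8, -77) = 616)
Q = -66564 (Q = Mul(Rational(-1, 4), Pow(Add(616, -100), 2)) = Mul(Rational(-1, 4), Pow(516, 2)) = Mul(Rational(-1, 4), 266256) = -66564)
Add(Q, Mul(28275, Pow(14293, -1))) = Add(-66564, Mul(28275, Pow(14293, -1))) = Add(-66564, Mul(28275, Rational(1, 14293))) = Add(-66564, Rational(28275, 14293)) = Rational(-951370977, 14293)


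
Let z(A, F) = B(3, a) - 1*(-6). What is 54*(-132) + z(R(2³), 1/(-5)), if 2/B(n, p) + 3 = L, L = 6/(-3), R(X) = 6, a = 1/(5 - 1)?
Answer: -35612/5 ≈ -7122.4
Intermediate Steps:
a = ¼ (a = 1/4 = ¼ ≈ 0.25000)
L = -2 (L = 6*(-⅓) = -2)
B(n, p) = -⅖ (B(n, p) = 2/(-3 - 2) = 2/(-5) = 2*(-⅕) = -⅖)
z(A, F) = 28/5 (z(A, F) = -⅖ - 1*(-6) = -⅖ + 6 = 28/5)
54*(-132) + z(R(2³), 1/(-5)) = 54*(-132) + 28/5 = -7128 + 28/5 = -35612/5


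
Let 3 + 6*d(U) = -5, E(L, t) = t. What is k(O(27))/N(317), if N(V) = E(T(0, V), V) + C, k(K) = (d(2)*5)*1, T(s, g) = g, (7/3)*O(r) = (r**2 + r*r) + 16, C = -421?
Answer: 5/78 ≈ 0.064103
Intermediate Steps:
O(r) = 48/7 + 6*r**2/7 (O(r) = 3*((r**2 + r*r) + 16)/7 = 3*((r**2 + r**2) + 16)/7 = 3*(2*r**2 + 16)/7 = 3*(16 + 2*r**2)/7 = 48/7 + 6*r**2/7)
d(U) = -4/3 (d(U) = -1/2 + (1/6)*(-5) = -1/2 - 5/6 = -4/3)
k(K) = -20/3 (k(K) = -4/3*5*1 = -20/3*1 = -20/3)
N(V) = -421 + V (N(V) = V - 421 = -421 + V)
k(O(27))/N(317) = -20/(3*(-421 + 317)) = -20/3/(-104) = -20/3*(-1/104) = 5/78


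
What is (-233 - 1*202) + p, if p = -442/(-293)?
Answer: -127013/293 ≈ -433.49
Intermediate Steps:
p = 442/293 (p = -442*(-1/293) = 442/293 ≈ 1.5085)
(-233 - 1*202) + p = (-233 - 1*202) + 442/293 = (-233 - 202) + 442/293 = -435 + 442/293 = -127013/293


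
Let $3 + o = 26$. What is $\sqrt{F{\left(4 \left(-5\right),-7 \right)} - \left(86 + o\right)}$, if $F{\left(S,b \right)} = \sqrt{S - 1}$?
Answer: $\sqrt{-109 + i \sqrt{21}} \approx 0.2194 + 10.443 i$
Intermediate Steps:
$o = 23$ ($o = -3 + 26 = 23$)
$F{\left(S,b \right)} = \sqrt{-1 + S}$
$\sqrt{F{\left(4 \left(-5\right),-7 \right)} - \left(86 + o\right)} = \sqrt{\sqrt{-1 + 4 \left(-5\right)} - 109} = \sqrt{\sqrt{-1 - 20} - 109} = \sqrt{\sqrt{-21} - 109} = \sqrt{i \sqrt{21} - 109} = \sqrt{-109 + i \sqrt{21}}$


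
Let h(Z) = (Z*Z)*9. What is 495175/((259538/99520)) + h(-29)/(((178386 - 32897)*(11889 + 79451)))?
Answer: 327438881422578301561/1724495732824940 ≈ 1.8988e+5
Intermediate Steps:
h(Z) = 9*Z² (h(Z) = Z²*9 = 9*Z²)
495175/((259538/99520)) + h(-29)/(((178386 - 32897)*(11889 + 79451))) = 495175/((259538/99520)) + (9*(-29)²)/(((178386 - 32897)*(11889 + 79451))) = 495175/((259538*(1/99520))) + (9*841)/((145489*91340)) = 495175/(129769/49760) + 7569/13288965260 = 495175*(49760/129769) + 7569*(1/13288965260) = 24639908000/129769 + 7569/13288965260 = 327438881422578301561/1724495732824940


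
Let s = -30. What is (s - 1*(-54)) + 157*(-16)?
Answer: -2488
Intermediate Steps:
(s - 1*(-54)) + 157*(-16) = (-30 - 1*(-54)) + 157*(-16) = (-30 + 54) - 2512 = 24 - 2512 = -2488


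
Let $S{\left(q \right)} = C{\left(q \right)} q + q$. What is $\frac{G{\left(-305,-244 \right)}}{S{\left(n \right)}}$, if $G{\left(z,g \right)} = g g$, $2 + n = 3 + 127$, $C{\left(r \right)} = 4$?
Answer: $\frac{3721}{40} \approx 93.025$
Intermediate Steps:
$n = 128$ ($n = -2 + \left(3 + 127\right) = -2 + 130 = 128$)
$G{\left(z,g \right)} = g^{2}$
$S{\left(q \right)} = 5 q$ ($S{\left(q \right)} = 4 q + q = 5 q$)
$\frac{G{\left(-305,-244 \right)}}{S{\left(n \right)}} = \frac{\left(-244\right)^{2}}{5 \cdot 128} = \frac{59536}{640} = 59536 \cdot \frac{1}{640} = \frac{3721}{40}$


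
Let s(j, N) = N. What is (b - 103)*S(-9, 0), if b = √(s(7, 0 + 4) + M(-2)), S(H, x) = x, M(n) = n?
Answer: 0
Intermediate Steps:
b = √2 (b = √((0 + 4) - 2) = √(4 - 2) = √2 ≈ 1.4142)
(b - 103)*S(-9, 0) = (√2 - 103)*0 = (-103 + √2)*0 = 0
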